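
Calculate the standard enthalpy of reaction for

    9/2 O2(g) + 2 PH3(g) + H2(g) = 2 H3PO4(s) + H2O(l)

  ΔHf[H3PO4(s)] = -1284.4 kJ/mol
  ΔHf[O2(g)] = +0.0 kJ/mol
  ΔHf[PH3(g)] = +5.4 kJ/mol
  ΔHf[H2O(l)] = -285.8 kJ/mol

ΔH°rxn = Σ nΔHf°(products) − Σ nΔHf°(reactants).
Products: 2·(-1284.4) + 1·(-285.8) = -2854.6
Reactants: 9/2·(+0.0) + 2·(+5.4) + 1·(+0.0) = +10.8
ΔH° = (-2854.6) − (+10.8) = -2865.4 kJ/mol

ΔH° = -2865.4 kJ/mol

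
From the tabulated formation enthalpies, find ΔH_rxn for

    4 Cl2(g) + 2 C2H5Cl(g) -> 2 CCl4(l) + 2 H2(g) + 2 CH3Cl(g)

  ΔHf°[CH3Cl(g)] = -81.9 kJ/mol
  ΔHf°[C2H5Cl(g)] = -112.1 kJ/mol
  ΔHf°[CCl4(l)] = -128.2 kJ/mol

ΔH_rxn = -196.0 kJ/mol

Products: 2·(-128.2) + 2·(+0.0) + 2·(-81.9) = -420.2
Reactants: 4·(+0.0) + 2·(-112.1) = -224.2
ΔH_rxn = (-420.2) − (-224.2) = -196.0 kJ/mol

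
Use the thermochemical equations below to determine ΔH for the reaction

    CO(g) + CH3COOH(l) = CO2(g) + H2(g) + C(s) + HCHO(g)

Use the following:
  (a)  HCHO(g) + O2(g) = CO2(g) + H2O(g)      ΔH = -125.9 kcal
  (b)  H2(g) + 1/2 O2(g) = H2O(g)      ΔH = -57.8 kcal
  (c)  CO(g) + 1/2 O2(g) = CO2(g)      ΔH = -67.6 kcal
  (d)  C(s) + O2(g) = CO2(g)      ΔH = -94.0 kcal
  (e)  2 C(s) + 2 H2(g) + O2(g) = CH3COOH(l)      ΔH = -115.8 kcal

ΔH = 22.3 kcal

(a) reversed: +125.9 kcal
(b) as written: -57.8 kcal
(c) as written: -67.6 kcal
(d) as written: -94.0 kcal
(e) reversed: +115.8 kcal
ΔH = (-1)·(-125.9) + (1)·(-57.8) + (1)·(-67.6) + (1)·(-94.0) + (-1)·(-115.8) = 22.3 kcal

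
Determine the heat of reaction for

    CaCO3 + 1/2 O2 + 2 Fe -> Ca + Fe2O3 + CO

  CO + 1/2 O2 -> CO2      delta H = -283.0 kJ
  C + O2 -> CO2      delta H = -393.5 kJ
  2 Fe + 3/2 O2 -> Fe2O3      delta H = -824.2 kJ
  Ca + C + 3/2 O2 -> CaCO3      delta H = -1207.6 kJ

delta H = 272.9 kJ

equation 1 reversed: +283.0 kJ
equation 2 as written: -393.5 kJ
equation 3 as written: -824.2 kJ
equation 4 reversed: +1207.6 kJ
delta H = (-1)·(-283.0) + (1)·(-393.5) + (1)·(-824.2) + (-1)·(-1207.6) = 272.9 kJ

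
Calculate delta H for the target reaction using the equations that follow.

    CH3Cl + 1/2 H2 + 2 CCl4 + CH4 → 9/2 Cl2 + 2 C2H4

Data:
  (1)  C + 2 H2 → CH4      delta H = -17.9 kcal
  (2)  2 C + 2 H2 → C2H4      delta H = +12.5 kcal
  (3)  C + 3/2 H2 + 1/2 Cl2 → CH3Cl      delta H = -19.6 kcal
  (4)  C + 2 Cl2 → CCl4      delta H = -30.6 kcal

(1) reversed (CH4 must end up as a reactant): +17.9 kcal
(2) × 2 (×2 to match 2 C2H4 in the target): (2)·(+12.5) = +25.0 kcal
(3) reversed (reverse to put CH3Cl on the reactant side): +19.6 kcal
(4) reversed and × 2 (reverse to put CCl4 on the reactant side; ×2 to match 2 CCl4 in the target): (-2)·(-30.6) = +61.2 kcal
delta H = (+17.9) + (+25.0) + (+19.6) + (+61.2) = 123.7 kcal

delta H = 123.7 kcal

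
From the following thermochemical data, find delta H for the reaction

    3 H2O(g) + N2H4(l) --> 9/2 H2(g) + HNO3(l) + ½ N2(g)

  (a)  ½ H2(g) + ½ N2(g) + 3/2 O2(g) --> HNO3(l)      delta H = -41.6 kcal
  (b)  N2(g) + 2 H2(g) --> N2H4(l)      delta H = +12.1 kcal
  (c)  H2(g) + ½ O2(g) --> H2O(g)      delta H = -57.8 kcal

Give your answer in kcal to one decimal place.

(a) as written: -41.6 kcal
(b) reversed: -12.1 kcal
(c) reversed and × 3: (-3)·(-57.8) = +173.4 kcal
delta H = (1)·(-41.6) + (-1)·(+12.1) + (-3)·(-57.8) = 119.7 kcal

delta H = 119.7 kcal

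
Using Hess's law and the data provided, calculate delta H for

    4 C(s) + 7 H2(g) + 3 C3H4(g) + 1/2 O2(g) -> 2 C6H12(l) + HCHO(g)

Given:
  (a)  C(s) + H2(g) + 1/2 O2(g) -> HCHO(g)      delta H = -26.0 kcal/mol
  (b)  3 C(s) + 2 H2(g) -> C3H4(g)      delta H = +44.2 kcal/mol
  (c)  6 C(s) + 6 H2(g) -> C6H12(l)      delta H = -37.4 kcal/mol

(a) as written: -26.0 kcal/mol
(b) reversed and × 3: (-3)·(+44.2) = -132.6 kcal/mol
(c) × 2: (2)·(-37.4) = -74.8 kcal/mol
Since enthalpy is a state function, delta H = (-26.0) + (-132.6) + (-74.8) = -233.4 kcal/mol

delta H = -233.4 kcal/mol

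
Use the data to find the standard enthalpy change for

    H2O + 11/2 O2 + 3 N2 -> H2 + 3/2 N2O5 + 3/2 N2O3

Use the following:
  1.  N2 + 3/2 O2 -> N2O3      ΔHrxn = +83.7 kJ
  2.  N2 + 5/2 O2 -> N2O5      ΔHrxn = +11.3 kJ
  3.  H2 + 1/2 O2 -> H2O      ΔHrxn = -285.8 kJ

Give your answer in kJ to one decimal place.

ΔHrxn = 428.3 kJ

eq. 1 × 3/2 (scale by 3/2 for the 3/2 N2O3): (3/2)·(+83.7) = +125.55 kJ
eq. 2 × 3/2 (scale by 3/2 for the 3/2 N2O5): (3/2)·(+11.3) = +16.95 kJ
eq. 3 reversed (H2O must end up as a reactant): +285.8 kJ
ΔHrxn = (+125.55) + (+16.95) + (+285.8) = 428.3 kJ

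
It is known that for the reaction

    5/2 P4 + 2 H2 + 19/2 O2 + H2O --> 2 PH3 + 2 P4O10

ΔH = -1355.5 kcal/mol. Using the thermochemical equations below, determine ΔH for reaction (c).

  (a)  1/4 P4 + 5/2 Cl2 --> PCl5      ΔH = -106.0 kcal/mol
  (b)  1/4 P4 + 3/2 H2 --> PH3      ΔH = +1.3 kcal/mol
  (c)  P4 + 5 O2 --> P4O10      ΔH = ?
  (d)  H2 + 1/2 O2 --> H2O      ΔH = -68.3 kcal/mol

ΔH = -713.2 kcal/mol

(a): not needed.
(b) × 2: (2)·(+1.3) = +2.6 kcal/mol
(c) × 2: contributes 2·x
(d) reversed: +68.3 kcal/mol
-1355.5 = (+2.6) + (+68.3) + 2·x
x = (-1355.5 − (+70.9)) / (2) = -713.2 kcal/mol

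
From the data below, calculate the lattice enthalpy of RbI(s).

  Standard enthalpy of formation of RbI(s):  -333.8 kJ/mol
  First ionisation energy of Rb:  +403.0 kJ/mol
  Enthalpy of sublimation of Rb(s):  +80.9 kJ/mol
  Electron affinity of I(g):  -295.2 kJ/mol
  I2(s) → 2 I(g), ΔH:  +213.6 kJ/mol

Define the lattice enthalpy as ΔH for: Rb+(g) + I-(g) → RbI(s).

U = -629.3 kJ/mol

ΔHf° = 1·ΔHsub + 1·(ΣIE) + 1/2·D(I2) + 1·EA + U
-333.8 = 1·(+80.9) + 1·(+403.0) + 1/2·(+213.6) + 1·(-295.2) + U
U = -333.8 − (+295.5) = -629.3 kJ/mol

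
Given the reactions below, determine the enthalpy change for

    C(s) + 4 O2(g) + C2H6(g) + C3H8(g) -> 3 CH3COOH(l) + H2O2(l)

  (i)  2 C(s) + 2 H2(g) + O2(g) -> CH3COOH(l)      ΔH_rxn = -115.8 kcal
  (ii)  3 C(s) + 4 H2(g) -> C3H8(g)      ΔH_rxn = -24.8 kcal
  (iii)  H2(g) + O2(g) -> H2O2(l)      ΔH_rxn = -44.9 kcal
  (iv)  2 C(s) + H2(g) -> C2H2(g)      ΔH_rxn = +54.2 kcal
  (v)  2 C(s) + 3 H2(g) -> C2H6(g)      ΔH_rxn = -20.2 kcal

(i) × 3: (3)·(-115.8) = -347.4 kcal
(ii) reversed: +24.8 kcal
(iii) as written: -44.9 kcal
(iv): not needed.
(v) reversed: +20.2 kcal
Summing the manipulated equations, ΔH_rxn = (-347.4) + (+24.8) + (-44.9) + (+20.2) = -347.3 kcal

ΔH_rxn = -347.3 kcal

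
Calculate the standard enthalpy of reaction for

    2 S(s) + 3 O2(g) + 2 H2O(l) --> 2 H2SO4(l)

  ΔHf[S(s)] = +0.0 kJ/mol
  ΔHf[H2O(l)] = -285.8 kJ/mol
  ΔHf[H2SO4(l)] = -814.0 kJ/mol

ΔH°rxn = -1056.4 kJ/mol

Products: 2·(-814.0) = -1628.0
Reactants: 2·(+0.0) + 3·(+0.0) + 2·(-285.8) = -571.6
ΔH°rxn = (-1628.0) − (-571.6) = -1056.4 kJ/mol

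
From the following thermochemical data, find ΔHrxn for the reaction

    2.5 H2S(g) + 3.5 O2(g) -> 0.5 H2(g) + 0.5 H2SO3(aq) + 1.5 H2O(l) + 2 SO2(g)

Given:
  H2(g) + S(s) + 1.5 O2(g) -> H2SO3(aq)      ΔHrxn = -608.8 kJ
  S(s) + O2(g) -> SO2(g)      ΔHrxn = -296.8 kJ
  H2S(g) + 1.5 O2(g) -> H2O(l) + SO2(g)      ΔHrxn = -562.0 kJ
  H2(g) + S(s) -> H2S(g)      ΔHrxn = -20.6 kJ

ΔHrxn = -1275.2 kJ

equation 1 × 1/2: (1/2)·(-608.8) = -304.4 kJ
equation 2 × 1/2: (1/2)·(-296.8) = -148.4 kJ
equation 3 × 3/2: (3/2)·(-562.0) = -843.0 kJ
equation 4 reversed: +20.6 kJ
Summing the manipulated equations, ΔHrxn = (-304.4) + (-148.4) + (-843.0) + (+20.6) = -1275.2 kJ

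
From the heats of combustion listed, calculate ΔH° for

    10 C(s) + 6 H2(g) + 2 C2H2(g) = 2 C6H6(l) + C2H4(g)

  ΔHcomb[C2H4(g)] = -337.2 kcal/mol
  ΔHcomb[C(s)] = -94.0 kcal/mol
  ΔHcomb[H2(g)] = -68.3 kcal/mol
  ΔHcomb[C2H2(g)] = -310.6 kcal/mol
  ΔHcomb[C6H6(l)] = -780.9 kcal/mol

With combustion enthalpies, reactants minus products:
= [10·(-94.0) + 6·(-68.3) + 2·(-310.6)] − [2·(-780.9) + 1·(-337.2)]
= -72.0 kcal/mol

ΔH° = -72.0 kcal/mol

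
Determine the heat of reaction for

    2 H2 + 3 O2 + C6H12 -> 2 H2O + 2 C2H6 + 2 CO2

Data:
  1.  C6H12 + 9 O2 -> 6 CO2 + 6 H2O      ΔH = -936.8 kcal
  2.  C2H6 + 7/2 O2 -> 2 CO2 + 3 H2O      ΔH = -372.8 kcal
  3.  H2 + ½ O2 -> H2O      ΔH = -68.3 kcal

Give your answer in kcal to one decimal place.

ΔH = -327.8 kcal

eq. 1 as written: -936.8 kcal
eq. 2 reversed and × 2: (-2)·(-372.8) = +745.6 kcal
eq. 3 × 2: (2)·(-68.3) = -136.6 kcal
ΔH = (-936.8) + (+745.6) + (-136.6) = -327.8 kcal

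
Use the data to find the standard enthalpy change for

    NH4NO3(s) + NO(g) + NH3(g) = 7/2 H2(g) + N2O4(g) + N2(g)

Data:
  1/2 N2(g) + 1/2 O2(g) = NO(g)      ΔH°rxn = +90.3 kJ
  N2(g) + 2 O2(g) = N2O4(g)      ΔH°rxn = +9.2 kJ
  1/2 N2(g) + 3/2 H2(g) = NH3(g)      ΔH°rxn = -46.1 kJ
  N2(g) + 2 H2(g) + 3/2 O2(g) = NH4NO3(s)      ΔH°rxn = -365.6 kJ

equation 1 reversed: -90.3 kJ
equation 2 as written: +9.2 kJ
equation 3 reversed: +46.1 kJ
equation 4 reversed: +365.6 kJ
Combining the equations, ΔH°rxn = (-90.3) + (+9.2) + (+46.1) + (+365.6) = 330.6 kJ

ΔH°rxn = 330.6 kJ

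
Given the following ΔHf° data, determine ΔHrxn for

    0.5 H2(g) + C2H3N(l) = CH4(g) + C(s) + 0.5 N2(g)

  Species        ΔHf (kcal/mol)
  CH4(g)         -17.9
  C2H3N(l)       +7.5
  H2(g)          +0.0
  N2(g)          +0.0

ΔHrxn = -25.4 kcal/mol

ΔH°rxn = Σ nΔHf°(products) − Σ nΔHf°(reactants).
Products: 1·(-17.9) + 1·(+0.0) + 1/2·(+0.0) = -17.9
Reactants: 1/2·(+0.0) + 1·(+7.5) = +7.5
ΔHrxn = (-17.9) − (+7.5) = -25.4 kcal/mol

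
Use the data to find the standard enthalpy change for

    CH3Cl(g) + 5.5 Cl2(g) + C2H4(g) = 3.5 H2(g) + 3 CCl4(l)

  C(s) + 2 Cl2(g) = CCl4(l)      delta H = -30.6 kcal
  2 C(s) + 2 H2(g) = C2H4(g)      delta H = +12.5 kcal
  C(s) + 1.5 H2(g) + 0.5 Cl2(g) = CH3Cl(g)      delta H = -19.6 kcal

equation 1 × 3 (×3 to match 3 CCl4(l) in the target): (3)·(-30.6) = -91.8 kcal
equation 2 reversed (reverse to put C2H4(g) on the reactant side): -12.5 kcal
equation 3 reversed (reverse to put CH3Cl(g) on the reactant side): +19.6 kcal
delta H = (-91.8) + (-12.5) + (+19.6) = -84.7 kcal

delta H = -84.7 kcal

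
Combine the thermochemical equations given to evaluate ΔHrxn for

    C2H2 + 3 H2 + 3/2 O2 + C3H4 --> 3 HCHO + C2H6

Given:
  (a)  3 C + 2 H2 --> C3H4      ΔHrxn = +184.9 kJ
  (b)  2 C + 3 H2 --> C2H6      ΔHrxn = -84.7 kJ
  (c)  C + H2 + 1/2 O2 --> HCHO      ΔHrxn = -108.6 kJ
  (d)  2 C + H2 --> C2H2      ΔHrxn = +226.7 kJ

ΔHrxn = -822.1 kJ

(a) reversed: -184.9 kJ
(b) as written: -84.7 kJ
(c) × 3: (3)·(-108.6) = -325.8 kJ
(d) reversed: -226.7 kJ
ΔHrxn = (-184.9) + (-84.7) + (-325.8) + (-226.7) = -822.1 kJ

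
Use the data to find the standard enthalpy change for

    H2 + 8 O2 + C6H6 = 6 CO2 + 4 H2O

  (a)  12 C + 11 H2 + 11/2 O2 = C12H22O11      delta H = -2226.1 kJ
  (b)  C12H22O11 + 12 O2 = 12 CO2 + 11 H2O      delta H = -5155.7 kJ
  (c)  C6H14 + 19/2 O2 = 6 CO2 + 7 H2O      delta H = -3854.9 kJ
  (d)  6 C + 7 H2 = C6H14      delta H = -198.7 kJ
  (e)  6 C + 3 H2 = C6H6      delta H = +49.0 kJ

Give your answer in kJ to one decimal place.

(a) as written: -2226.1 kJ
(b) as written: -5155.7 kJ
(c) reversed: +3854.9 kJ
(d) reversed: +198.7 kJ
(e) reversed (reverse to put C6H6 on the reactant side): -49.0 kJ
delta H = (1)·(-2226.1) + (1)·(-5155.7) + (-1)·(-3854.9) + (-1)·(-198.7) + (-1)·(+49.0) = -3377.2 kJ

delta H = -3377.2 kJ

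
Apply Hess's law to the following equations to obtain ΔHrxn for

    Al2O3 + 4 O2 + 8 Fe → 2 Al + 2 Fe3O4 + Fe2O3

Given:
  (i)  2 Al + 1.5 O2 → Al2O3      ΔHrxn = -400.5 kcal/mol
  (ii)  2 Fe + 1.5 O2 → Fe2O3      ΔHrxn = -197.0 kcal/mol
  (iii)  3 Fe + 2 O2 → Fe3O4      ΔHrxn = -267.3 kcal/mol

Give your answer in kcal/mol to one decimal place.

(i) reversed: +400.5 kcal/mol
(ii) as written: -197.0 kcal/mol
(iii) × 2: (2)·(-267.3) = -534.6 kcal/mol
ΔHrxn = (-1)·(-400.5) + (1)·(-197.0) + (2)·(-267.3) = -331.1 kcal/mol

ΔHrxn = -331.1 kcal/mol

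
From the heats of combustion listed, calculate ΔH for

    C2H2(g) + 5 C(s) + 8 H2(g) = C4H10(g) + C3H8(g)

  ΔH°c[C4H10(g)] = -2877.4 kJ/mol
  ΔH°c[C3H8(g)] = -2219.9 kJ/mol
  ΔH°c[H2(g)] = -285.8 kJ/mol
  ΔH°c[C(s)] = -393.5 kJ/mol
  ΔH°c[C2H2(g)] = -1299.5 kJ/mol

ΔH = -456.1 kJ/mol

With combustion enthalpies, reactants minus products:
= [1·(-1299.5) + 5·(-393.5) + 8·(-285.8)] − [1·(-2877.4) + 1·(-2219.9)]
= -456.1 kJ/mol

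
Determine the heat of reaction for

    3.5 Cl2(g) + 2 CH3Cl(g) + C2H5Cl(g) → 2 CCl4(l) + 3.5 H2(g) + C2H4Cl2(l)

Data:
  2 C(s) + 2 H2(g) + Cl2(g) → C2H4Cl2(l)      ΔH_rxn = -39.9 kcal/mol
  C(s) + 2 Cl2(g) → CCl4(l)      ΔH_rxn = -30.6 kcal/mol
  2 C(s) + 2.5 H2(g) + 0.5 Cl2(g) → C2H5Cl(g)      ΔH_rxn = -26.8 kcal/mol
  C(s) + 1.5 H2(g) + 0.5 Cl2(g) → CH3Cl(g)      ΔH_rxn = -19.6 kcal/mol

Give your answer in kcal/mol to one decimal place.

ΔH_rxn = -35.1 kcal/mol

equation 1 as written (C2H4Cl2(l) already on the product side): -39.9 kcal/mol
equation 2 × 2 (scale by 2 for the 2 CCl4(l)): (2)·(-30.6) = -61.2 kcal/mol
equation 3 reversed (C2H5Cl(g) must end up as a reactant): +26.8 kcal/mol
equation 4 reversed and × 2 (CH3Cl(g) must end up as a reactant; scale by 2 for the 2 CH3Cl(g)): (-2)·(-19.6) = +39.2 kcal/mol
Combining the equations, ΔH_rxn = (-39.9) + (-61.2) + (+26.8) + (+39.2) = -35.1 kcal/mol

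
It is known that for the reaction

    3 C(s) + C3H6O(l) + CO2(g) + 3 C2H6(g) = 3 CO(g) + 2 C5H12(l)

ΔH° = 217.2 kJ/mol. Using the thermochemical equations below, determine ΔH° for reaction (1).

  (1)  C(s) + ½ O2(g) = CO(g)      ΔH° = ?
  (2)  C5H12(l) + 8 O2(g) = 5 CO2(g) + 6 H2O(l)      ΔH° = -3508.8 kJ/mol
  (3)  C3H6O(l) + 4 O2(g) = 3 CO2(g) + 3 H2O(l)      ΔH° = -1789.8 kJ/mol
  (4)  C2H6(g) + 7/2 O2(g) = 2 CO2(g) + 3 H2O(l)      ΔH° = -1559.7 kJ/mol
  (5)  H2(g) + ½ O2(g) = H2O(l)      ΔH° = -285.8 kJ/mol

ΔH° = -110.5 kJ/mol

(1) × 3: contributes 3·x
(2) reversed and × 2: (-2)·(-3508.8) = +7017.6 kJ/mol
(3) as written: -1789.8 kJ/mol
(4) × 3: (3)·(-1559.7) = -4679.1 kJ/mol
(5): not needed.
+217.2 = (+7017.6) + (-1789.8) + (-4679.1) + 3·x
x = (+217.2 − (+548.7)) / (3) = -110.5 kJ/mol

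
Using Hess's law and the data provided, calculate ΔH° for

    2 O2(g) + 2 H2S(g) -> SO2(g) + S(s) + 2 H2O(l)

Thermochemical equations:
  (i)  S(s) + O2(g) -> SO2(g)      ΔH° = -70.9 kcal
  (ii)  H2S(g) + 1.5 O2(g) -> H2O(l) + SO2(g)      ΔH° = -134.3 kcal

(i) reversed (S(s) must end up as a product): +70.9 kcal
(ii) × 2 (×2 to match 2 H2S(g) in the target): (2)·(-134.3) = -268.6 kcal
Combining the equations, ΔH° = (-1)·(-70.9) + (2)·(-134.3) = -197.7 kcal

ΔH° = -197.7 kcal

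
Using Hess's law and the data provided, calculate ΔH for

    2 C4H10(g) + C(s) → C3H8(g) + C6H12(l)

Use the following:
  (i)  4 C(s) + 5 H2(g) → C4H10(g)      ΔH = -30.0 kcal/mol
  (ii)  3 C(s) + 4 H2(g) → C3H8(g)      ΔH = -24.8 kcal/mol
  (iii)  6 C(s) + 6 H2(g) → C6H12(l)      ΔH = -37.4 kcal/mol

ΔH = -2.2 kcal/mol

(i) reversed and × 2 (reverse to put C4H10(g) on the reactant side; ×2 to match 2 C4H10(g) in the target): (-2)·(-30.0) = +60.0 kcal/mol
(ii) as written (C3H8(g) already on the product side): -24.8 kcal/mol
(iii) as written (C6H12(l) already on the product side): -37.4 kcal/mol
ΔH = (+60.0) + (-24.8) + (-37.4) = -2.2 kcal/mol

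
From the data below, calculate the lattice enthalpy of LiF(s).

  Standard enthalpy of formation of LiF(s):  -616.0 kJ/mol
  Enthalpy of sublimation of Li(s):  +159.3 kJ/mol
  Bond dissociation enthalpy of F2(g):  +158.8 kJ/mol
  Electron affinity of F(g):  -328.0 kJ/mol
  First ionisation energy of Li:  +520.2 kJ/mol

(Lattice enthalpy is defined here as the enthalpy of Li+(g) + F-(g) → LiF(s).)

ΔHf° = 1·ΔHsub + 1·(ΣIE) + 1/2·D(F2) + 1·EA + U
-616.0 = 1·(+159.3) + 1·(+520.2) + 1/2·(+158.8) + 1·(-328.0) + U
U = -616.0 − (+430.9) = -1046.9 kJ/mol

U = -1046.9 kJ/mol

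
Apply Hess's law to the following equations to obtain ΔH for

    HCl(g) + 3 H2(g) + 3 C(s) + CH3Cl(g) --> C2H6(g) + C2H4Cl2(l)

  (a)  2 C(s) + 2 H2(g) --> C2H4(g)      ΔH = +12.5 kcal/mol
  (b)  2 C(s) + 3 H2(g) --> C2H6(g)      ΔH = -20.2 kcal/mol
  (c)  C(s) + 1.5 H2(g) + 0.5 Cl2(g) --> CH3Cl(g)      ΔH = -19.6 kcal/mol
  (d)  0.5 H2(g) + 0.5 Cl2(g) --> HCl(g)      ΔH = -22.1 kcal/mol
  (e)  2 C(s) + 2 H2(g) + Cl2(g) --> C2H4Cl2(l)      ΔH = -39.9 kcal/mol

(a): not needed.
(b) as written: -20.2 kcal/mol
(c) reversed: +19.6 kcal/mol
(d) reversed: +22.1 kcal/mol
(e) as written: -39.9 kcal/mol
Since enthalpy is a state function, ΔH = (-20.2) + (+19.6) + (+22.1) + (-39.9) = -18.4 kcal/mol

ΔH = -18.4 kcal/mol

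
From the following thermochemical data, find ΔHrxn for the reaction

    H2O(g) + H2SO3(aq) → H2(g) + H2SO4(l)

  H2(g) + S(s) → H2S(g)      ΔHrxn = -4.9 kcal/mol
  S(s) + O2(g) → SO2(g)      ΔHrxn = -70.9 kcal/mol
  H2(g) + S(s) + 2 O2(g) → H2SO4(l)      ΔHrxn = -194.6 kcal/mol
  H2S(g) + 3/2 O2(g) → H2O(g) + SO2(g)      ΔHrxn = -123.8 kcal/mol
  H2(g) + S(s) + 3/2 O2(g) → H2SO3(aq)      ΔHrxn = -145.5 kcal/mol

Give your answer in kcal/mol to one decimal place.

ΔHrxn = 8.7 kcal/mol

equation 1 reversed: +4.9 kcal/mol
equation 2 as written: -70.9 kcal/mol
equation 3 as written (H2SO4(l) already on the product side): -194.6 kcal/mol
equation 4 reversed (H2O(g) must end up as a reactant): +123.8 kcal/mol
equation 5 reversed (reverse to put H2SO3(aq) on the reactant side): +145.5 kcal/mol
ΔHrxn = (+4.9) + (-70.9) + (-194.6) + (+123.8) + (+145.5) = 8.7 kcal/mol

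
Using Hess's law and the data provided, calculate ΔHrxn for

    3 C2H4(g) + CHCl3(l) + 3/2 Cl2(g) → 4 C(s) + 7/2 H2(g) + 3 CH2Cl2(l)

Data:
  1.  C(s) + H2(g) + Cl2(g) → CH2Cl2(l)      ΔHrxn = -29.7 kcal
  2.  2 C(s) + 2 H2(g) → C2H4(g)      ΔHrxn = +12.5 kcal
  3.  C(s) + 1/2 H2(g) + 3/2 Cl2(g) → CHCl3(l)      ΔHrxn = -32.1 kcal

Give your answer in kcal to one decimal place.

eq. 1 × 3: (3)·(-29.7) = -89.1 kcal
eq. 2 reversed and × 3: (-3)·(+12.5) = -37.5 kcal
eq. 3 reversed: +32.1 kcal
Combining the equations, ΔHrxn = (-89.1) + (-37.5) + (+32.1) = -94.5 kcal

ΔHrxn = -94.5 kcal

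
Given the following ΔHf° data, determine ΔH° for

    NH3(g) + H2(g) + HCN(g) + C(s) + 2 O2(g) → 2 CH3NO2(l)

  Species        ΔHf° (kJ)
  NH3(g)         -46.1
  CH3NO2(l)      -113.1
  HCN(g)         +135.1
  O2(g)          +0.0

Products: 2·(-113.1) = -226.2
Reactants: 1·(-46.1) + 1·(+0.0) + 1·(+135.1) + 1·(+0.0) + 2·(+0.0) = +89.0
ΔH° = (-226.2) − (+89.0) = -315.2 kJ

ΔH° = -315.2 kJ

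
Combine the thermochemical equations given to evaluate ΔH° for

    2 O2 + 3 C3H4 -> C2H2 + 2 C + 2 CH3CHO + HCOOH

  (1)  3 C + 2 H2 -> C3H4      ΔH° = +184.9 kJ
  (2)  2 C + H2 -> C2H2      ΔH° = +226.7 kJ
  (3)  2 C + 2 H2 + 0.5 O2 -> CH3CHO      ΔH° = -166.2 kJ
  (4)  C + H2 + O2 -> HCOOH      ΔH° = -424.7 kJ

(1) reversed and × 3: (-3)·(+184.9) = -554.7 kJ
(2) as written: +226.7 kJ
(3) × 2: (2)·(-166.2) = -332.4 kJ
(4) as written: -424.7 kJ
By Hess's law, ΔH° = (-554.7) + (+226.7) + (-332.4) + (-424.7) = -1085.1 kJ

ΔH° = -1085.1 kJ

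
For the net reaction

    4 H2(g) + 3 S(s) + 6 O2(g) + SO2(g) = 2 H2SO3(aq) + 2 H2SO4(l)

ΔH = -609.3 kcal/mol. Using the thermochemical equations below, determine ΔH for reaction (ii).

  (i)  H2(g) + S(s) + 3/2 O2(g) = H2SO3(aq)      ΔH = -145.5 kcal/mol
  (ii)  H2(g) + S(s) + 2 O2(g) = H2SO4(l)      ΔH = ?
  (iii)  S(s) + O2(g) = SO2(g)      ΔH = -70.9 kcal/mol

(i) × 2 (×2 to match 2 H2SO3(aq) in the target): (2)·(-145.5) = -291.0 kcal/mol
(ii) × 2 (scale by 2 for the 2 H2SO4(l)): contributes 2·x
(iii) reversed (reverse to put SO2(g) on the reactant side): +70.9 kcal/mol
-609.3 = (-291.0) + (+70.9) + 2·x
x = (-609.3 − (-220.1)) / (2) = -194.6 kcal/mol

ΔH = -194.6 kcal/mol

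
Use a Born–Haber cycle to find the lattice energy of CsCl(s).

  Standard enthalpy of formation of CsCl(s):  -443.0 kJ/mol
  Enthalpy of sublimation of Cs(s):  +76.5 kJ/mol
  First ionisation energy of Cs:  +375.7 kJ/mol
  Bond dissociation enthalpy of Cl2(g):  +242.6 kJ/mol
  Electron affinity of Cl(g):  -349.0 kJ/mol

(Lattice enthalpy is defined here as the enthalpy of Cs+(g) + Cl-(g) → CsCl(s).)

ΔHf° = 1·ΔHsub + 1·(ΣIE) + 1/2·D(Cl2) + 1·EA + U
-443.0 = 1·(+76.5) + 1·(+375.7) + 1/2·(+242.6) + 1·(-349.0) + U
U = -443.0 − (+224.5) = -667.5 kJ/mol

U = -667.5 kJ/mol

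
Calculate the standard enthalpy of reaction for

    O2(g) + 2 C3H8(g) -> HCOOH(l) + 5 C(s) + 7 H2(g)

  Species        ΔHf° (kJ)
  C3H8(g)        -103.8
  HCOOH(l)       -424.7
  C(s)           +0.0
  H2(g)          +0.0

ΔH°rxn = -217.1 kJ

Products: 1·(-424.7) + 5·(+0.0) + 7·(+0.0) = -424.7
Reactants: 1·(+0.0) + 2·(-103.8) = -207.6
ΔH°rxn = (-424.7) − (-207.6) = -217.1 kJ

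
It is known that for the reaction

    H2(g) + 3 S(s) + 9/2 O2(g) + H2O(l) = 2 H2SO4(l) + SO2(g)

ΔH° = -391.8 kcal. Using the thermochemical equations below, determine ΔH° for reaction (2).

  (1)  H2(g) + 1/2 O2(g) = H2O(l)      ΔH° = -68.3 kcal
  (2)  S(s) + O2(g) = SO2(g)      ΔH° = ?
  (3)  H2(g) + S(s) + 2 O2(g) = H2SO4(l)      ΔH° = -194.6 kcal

(1) reversed: +68.3 kcal
(2) as written: contributes x
(3) × 2: (2)·(-194.6) = -389.2 kcal
-391.8 = (+68.3) + (-389.2) + x
x = (-391.8 − (-320.9)) / (1) = -70.9 kcal

ΔH° = -70.9 kcal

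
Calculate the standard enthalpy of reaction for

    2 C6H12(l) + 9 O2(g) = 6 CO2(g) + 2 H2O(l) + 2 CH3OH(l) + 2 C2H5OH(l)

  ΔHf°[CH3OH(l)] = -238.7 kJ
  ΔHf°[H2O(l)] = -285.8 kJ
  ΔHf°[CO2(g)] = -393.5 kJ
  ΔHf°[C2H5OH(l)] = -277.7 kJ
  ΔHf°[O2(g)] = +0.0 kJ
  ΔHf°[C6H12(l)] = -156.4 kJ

ΔH° = -3652.6 kJ

Products: 6·(-393.5) + 2·(-285.8) + 2·(-238.7) + 2·(-277.7) = -3965.4
Reactants: 2·(-156.4) + 9·(+0.0) = -312.8
ΔH° = (-3965.4) − (-312.8) = -3652.6 kJ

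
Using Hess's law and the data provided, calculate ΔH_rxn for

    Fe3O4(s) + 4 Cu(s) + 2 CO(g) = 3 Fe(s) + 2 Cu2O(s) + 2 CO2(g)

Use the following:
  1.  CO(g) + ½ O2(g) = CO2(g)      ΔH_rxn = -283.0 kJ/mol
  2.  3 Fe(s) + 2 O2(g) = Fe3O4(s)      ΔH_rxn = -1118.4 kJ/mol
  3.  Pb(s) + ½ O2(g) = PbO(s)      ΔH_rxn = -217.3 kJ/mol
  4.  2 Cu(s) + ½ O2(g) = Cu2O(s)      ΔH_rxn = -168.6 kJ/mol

ΔH_rxn = 215.2 kJ/mol

eq. 1 × 2: (2)·(-283.0) = -566.0 kJ/mol
eq. 2 reversed: +1118.4 kJ/mol
eq. 3: not needed.
eq. 4 × 2: (2)·(-168.6) = -337.2 kJ/mol
ΔH_rxn = (2)·(-283.0) + (-1)·(-1118.4) + (2)·(-168.6) = 215.2 kJ/mol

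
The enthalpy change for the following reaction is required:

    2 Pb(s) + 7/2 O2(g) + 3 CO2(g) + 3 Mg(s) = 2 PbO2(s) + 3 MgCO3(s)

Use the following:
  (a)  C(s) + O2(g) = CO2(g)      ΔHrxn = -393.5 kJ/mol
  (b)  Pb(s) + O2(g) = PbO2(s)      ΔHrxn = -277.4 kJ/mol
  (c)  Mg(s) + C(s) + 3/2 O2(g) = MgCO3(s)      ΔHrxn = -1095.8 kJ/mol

ΔHrxn = -2661.7 kJ/mol

(a) reversed and × 3 (reverse to put CO2(g) on the reactant side; ×3 to match 3 CO2(g) in the target): (-3)·(-393.5) = +1180.5 kJ/mol
(b) × 2 (×2 to match 2 PbO2(s) in the target): (2)·(-277.4) = -554.8 kJ/mol
(c) × 3 (×3 to match 3 MgCO3(s) in the target): (3)·(-1095.8) = -3287.4 kJ/mol
Since enthalpy is a state function, ΔHrxn = (-3)·(-393.5) + (2)·(-277.4) + (3)·(-1095.8) = -2661.7 kJ/mol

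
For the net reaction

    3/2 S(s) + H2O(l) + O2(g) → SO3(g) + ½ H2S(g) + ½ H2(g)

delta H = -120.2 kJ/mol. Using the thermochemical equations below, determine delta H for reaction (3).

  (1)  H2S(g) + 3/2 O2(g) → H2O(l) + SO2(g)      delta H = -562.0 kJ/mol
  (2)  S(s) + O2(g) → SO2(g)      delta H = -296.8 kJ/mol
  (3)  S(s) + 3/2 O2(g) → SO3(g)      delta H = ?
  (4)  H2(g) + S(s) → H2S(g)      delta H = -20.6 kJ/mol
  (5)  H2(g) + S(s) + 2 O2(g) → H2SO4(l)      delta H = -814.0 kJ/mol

delta H = -395.7 kJ/mol

(1) reversed: +562.0 kJ/mol
(2) as written: -296.8 kJ/mol
(3) as written: contributes x
(4) reversed and × 1/2: (-1/2)·(-20.6) = +10.3 kJ/mol
(5): not needed.
-120.2 = (+562.0) + (-296.8) + (+10.3) + x
x = (-120.2 − (+275.5)) / (1) = -395.7 kJ/mol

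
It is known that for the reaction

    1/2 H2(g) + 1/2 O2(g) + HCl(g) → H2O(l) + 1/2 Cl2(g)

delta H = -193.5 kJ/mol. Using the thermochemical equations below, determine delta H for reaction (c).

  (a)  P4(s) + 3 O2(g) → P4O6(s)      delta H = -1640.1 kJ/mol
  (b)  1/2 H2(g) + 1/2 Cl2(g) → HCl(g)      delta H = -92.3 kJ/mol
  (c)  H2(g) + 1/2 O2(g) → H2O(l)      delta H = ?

delta H = -285.8 kJ/mol

(a): not needed.
(b) reversed: +92.3 kJ/mol
(c) as written: contributes x
-193.5 = (+92.3) + x
x = (-193.5 − (+92.3)) / (1) = -285.8 kJ/mol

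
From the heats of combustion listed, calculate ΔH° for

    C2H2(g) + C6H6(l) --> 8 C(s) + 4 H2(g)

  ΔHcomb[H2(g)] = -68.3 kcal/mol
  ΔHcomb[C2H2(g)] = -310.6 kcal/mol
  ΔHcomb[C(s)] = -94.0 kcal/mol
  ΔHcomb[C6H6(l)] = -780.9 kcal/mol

Using ΔH = Σ nΔHc°(reactants) − Σ nΔHc°(products):
= [1·(-310.6) + 1·(-780.9)] − [8·(-94.0) + 4·(-68.3)]
= -66.3 kcal/mol

ΔH° = -66.3 kcal/mol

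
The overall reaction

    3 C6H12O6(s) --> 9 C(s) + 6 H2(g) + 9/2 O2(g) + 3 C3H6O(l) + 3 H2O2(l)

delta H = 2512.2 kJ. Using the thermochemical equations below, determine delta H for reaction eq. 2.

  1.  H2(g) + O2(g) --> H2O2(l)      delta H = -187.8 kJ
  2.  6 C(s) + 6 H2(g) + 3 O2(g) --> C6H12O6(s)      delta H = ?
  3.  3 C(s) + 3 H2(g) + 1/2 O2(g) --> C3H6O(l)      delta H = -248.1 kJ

eq. 1 × 3: (3)·(-187.8) = -563.4 kJ
eq. 2 reversed and × 3: contributes −3·x
eq. 3 × 3: (3)·(-248.1) = -744.3 kJ
+2512.2 = (-563.4) + (-744.3) − 3·x
x = (+2512.2 − (-1307.7)) / (-3) = -1273.3 kJ

delta H = -1273.3 kJ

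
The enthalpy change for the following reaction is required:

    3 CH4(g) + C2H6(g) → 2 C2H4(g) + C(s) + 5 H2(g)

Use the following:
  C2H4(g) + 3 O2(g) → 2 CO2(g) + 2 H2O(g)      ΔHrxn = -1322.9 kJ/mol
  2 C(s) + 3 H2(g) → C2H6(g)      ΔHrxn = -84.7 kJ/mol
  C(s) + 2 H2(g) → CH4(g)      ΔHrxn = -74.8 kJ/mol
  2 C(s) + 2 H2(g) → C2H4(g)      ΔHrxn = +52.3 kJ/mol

ΔHrxn = 413.7 kJ/mol

equation 1: not needed.
equation 2 reversed: +84.7 kJ/mol
equation 3 reversed and × 3: (-3)·(-74.8) = +224.4 kJ/mol
equation 4 × 2: (2)·(+52.3) = +104.6 kJ/mol
Summing the manipulated equations, ΔHrxn = (+84.7) + (+224.4) + (+104.6) = 413.7 kJ/mol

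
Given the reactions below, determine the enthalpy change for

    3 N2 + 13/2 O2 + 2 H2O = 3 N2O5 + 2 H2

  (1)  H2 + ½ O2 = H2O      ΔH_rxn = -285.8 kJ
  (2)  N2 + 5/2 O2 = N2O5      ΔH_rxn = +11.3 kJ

(1) reversed and × 2 (reverse to put H2O on the reactant side; ×2 to match 2 H2O in the target): (-2)·(-285.8) = +571.6 kJ
(2) × 3 (×3 to match 3 N2O5 in the target): (3)·(+11.3) = +33.9 kJ
ΔH_rxn = (-2)·(-285.8) + (3)·(+11.3) = 605.5 kJ

ΔH_rxn = 605.5 kJ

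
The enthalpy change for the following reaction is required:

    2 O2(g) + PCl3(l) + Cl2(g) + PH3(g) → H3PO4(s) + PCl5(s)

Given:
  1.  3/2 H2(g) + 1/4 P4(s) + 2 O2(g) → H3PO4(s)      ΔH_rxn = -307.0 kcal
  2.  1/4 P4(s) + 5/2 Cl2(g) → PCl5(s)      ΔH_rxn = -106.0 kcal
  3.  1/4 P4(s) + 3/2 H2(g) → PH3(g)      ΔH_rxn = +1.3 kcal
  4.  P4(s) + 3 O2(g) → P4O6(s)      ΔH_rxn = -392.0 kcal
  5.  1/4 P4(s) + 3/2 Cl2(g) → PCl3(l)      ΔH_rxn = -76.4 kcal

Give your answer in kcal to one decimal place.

ΔH_rxn = -337.9 kcal

eq. 1 as written (H3PO4(s) already on the product side): -307.0 kcal
eq. 2 as written (PCl5(s) already on the product side): -106.0 kcal
eq. 3 reversed (reverse to put PH3(g) on the reactant side): -1.3 kcal
eq. 4: not needed (P4O6(s) appears nowhere else).
eq. 5 reversed (PCl3(l) must end up as a reactant): +76.4 kcal
Combining the equations, ΔH_rxn = (1)·(-307.0) + (1)·(-106.0) + (-1)·(+1.3) + (-1)·(-76.4) = -337.9 kcal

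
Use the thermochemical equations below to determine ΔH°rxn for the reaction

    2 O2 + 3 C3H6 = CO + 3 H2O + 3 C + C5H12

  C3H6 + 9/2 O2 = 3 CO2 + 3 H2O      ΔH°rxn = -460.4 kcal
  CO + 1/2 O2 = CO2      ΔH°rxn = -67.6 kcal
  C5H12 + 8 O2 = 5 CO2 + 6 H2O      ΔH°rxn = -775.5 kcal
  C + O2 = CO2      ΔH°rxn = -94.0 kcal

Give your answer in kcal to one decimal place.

equation 1 × 3 (scale by 3 for the 3 C3H6): (3)·(-460.4) = -1381.2 kcal
equation 2 reversed (reverse to put CO on the product side): +67.6 kcal
equation 3 reversed (reverse to put C5H12 on the product side): +775.5 kcal
equation 4 reversed and × 3 (reverse to put C on the product side; ×3 to match 3 C in the target): (-3)·(-94.0) = +282.0 kcal
ΔH°rxn = (-1381.2) + (+67.6) + (+775.5) + (+282.0) = -256.1 kcal

ΔH°rxn = -256.1 kcal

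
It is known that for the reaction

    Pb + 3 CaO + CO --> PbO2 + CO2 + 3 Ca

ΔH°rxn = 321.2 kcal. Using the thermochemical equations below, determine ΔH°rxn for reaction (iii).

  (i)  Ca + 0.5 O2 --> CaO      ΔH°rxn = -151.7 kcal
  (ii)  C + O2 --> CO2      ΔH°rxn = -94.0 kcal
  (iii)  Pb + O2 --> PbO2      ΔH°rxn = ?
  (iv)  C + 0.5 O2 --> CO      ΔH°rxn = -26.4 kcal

(i) reversed and × 3 (CaO must end up as a reactant; ×3 to match 3 CaO in the target): (-3)·(-151.7) = +455.1 kcal
(ii) as written (CO2 already on the product side): -94.0 kcal
(iii) as written (PbO2 already on the product side): contributes x
(iv) reversed (CO must end up as a reactant): +26.4 kcal
+321.2 = (+455.1) + (-94.0) + (+26.4) + x
x = (+321.2 − (+387.5)) / (1) = -66.3 kcal

ΔH°rxn = -66.3 kcal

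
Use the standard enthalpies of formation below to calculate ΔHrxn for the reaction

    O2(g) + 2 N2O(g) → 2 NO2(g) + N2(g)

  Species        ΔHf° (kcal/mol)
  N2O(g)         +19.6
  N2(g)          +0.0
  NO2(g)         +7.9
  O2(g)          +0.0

ΔH°rxn = Σ nΔHf°(products) − Σ nΔHf°(reactants).
Products: 2·(+7.9) + 1·(+0.0) = +15.8
Reactants: 1·(+0.0) + 2·(+19.6) = +39.2
ΔHrxn = (+15.8) − (+39.2) = -23.4 kcal/mol

ΔHrxn = -23.4 kcal/mol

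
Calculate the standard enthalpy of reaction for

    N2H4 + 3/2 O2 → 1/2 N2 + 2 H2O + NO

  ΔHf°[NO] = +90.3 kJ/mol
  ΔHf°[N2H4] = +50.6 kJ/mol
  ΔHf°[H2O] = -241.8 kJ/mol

Products: 1/2·(+0.0) + 2·(-241.8) + 1·(+90.3) = -393.3
Reactants: 1·(+50.6) + 3/2·(+0.0) = +50.6
ΔH°rxn = (-393.3) − (+50.6) = -443.9 kJ/mol

ΔH°rxn = -443.9 kJ/mol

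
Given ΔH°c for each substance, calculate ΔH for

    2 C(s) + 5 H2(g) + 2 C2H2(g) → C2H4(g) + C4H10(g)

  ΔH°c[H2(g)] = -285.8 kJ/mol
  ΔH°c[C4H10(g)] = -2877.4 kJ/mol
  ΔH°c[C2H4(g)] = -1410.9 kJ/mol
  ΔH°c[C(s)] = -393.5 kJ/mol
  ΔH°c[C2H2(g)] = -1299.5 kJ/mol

ΔH = -526.7 kJ/mol

Using ΔH = Σ nΔHc°(reactants) − Σ nΔHc°(products):
= [2·(-393.5) + 5·(-285.8) + 2·(-1299.5)] − [1·(-1410.9) + 1·(-2877.4)]
= -526.7 kJ/mol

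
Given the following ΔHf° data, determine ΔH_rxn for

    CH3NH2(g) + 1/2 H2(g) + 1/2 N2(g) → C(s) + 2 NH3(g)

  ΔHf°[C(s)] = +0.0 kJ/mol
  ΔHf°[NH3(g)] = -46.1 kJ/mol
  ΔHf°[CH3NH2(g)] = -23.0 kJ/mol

ΔH_rxn = -69.2 kJ/mol

Products: 1·(+0.0) + 2·(-46.1) = -92.2
Reactants: 1·(-23.0) + 1/2·(+0.0) + 1/2·(+0.0) = -23.0
ΔH_rxn = (-92.2) − (-23.0) = -69.2 kJ/mol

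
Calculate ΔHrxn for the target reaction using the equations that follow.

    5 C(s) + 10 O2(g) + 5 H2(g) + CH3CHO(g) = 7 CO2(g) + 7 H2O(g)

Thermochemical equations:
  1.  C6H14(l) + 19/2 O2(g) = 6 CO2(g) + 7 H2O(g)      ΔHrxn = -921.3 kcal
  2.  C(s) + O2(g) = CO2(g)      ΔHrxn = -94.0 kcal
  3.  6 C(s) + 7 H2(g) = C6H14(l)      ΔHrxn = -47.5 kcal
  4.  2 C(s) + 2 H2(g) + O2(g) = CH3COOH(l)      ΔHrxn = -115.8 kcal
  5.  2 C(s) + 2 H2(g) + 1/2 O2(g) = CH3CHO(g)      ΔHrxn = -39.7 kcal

ΔHrxn = -1023.1 kcal

eq. 1 as written (H2O(g) already on the product side): -921.3 kcal
eq. 2 as written: -94.0 kcal
eq. 3 as written: -47.5 kcal
eq. 4: not needed (CH3COOH(l) appears nowhere else).
eq. 5 reversed (CH3CHO(g) must end up as a reactant): +39.7 kcal
By Hess's law, ΔHrxn = (-921.3) + (-94.0) + (-47.5) + (+39.7) = -1023.1 kcal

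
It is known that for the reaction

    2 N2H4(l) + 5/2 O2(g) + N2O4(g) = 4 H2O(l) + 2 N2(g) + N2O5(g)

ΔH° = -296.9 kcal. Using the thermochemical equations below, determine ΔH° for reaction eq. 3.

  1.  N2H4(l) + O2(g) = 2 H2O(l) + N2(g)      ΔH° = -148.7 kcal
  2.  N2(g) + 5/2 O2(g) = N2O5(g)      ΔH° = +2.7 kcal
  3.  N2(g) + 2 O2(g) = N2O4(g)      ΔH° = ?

eq. 1 × 2 (scale by 2 for the 2 N2H4(l)): (2)·(-148.7) = -297.4 kcal
eq. 2 as written (N2O5(g) already on the product side): +2.7 kcal
eq. 3 reversed (N2O4(g) must end up as a reactant): contributes −x
-296.9 = (-297.4) + (+2.7) − x
x = (-296.9 − (-294.7)) / (-1) = 2.2 kcal

ΔH° = 2.2 kcal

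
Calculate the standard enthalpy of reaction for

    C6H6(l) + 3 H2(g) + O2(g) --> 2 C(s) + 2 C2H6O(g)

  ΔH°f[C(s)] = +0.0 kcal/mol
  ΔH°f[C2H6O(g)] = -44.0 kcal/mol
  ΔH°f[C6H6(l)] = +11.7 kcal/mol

ΔH°rxn = Σ nΔHf°(products) − Σ nΔHf°(reactants).
Products: 2·(+0.0) + 2·(-44.0) = -88.0
Reactants: 1·(+11.7) + 3·(+0.0) + 1·(+0.0) = +11.7
ΔH°rxn = (-88.0) − (+11.7) = -99.7 kcal/mol

ΔH°rxn = -99.7 kcal/mol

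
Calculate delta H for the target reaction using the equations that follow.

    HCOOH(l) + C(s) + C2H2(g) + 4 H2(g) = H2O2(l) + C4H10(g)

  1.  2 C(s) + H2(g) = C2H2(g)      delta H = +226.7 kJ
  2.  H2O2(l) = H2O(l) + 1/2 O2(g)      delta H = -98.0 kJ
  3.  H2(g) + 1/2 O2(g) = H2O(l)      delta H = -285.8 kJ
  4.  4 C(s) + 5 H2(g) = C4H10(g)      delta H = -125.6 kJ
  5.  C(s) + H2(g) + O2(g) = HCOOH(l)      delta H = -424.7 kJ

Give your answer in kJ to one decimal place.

eq. 1 reversed: -226.7 kJ
eq. 2 reversed: +98.0 kJ
eq. 3 as written: -285.8 kJ
eq. 4 as written: -125.6 kJ
eq. 5 reversed: +424.7 kJ
By Hess's law, delta H = (-226.7) + (+98.0) + (-285.8) + (-125.6) + (+424.7) = -115.4 kJ

delta H = -115.4 kJ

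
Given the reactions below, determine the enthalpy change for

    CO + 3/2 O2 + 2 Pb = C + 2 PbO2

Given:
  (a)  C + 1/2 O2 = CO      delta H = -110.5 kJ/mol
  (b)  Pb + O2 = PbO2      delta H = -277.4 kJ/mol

delta H = -444.3 kJ/mol

(a) reversed (CO must end up as a reactant): +110.5 kJ/mol
(b) × 2 (scale by 2 for the 2 PbO2): (2)·(-277.4) = -554.8 kJ/mol
By Hess's law, delta H = (+110.5) + (-554.8) = -444.3 kJ/mol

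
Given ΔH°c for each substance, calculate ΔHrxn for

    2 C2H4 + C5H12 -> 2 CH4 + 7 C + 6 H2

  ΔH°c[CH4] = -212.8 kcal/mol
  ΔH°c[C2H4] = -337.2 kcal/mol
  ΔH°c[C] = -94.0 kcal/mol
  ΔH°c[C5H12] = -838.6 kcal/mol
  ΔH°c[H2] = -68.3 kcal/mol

Using ΔH = Σ nΔHc°(reactants) − Σ nΔHc°(products):
= [2·(-337.2) + 1·(-838.6)] − [2·(-212.8) + 7·(-94.0) + 6·(-68.3)]
= -19.6 kcal/mol

ΔHrxn = -19.6 kcal/mol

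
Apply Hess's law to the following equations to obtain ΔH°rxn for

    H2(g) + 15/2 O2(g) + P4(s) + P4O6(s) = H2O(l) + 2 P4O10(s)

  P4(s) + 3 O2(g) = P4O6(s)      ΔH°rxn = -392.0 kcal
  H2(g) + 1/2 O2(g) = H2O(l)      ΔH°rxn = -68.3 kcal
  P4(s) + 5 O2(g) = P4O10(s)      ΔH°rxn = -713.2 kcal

equation 1 reversed (P4O6(s) must end up as a reactant): +392.0 kcal
equation 2 as written (H2O(l) already on the product side): -68.3 kcal
equation 3 × 2 (scale by 2 for the 2 P4O10(s)): (2)·(-713.2) = -1426.4 kcal
Summing the manipulated equations, ΔH°rxn = (-1)·(-392.0) + (1)·(-68.3) + (2)·(-713.2) = -1102.7 kcal

ΔH°rxn = -1102.7 kcal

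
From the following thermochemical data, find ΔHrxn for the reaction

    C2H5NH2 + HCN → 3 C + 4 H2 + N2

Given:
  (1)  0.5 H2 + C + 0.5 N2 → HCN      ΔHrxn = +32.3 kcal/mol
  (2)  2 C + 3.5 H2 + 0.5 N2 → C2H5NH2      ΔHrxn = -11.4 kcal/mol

(1) reversed: -32.3 kcal/mol
(2) reversed: +11.4 kcal/mol
Summing the manipulated equations, ΔHrxn = (-1)·(+32.3) + (-1)·(-11.4) = -20.9 kcal/mol

ΔHrxn = -20.9 kcal/mol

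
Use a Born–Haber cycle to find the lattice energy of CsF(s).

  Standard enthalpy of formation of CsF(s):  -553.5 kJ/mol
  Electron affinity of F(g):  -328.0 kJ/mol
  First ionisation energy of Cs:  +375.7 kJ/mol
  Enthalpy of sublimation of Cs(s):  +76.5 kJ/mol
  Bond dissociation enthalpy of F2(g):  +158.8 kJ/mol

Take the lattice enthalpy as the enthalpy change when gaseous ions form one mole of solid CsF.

ΔHf° = 1·ΔHsub + 1·(ΣIE) + 1/2·D(F2) + 1·EA + U
-553.5 = 1·(+76.5) + 1·(+375.7) + 1/2·(+158.8) + 1·(-328.0) + U
U = -553.5 − (+203.6) = -757.1 kJ/mol

U = -757.1 kJ/mol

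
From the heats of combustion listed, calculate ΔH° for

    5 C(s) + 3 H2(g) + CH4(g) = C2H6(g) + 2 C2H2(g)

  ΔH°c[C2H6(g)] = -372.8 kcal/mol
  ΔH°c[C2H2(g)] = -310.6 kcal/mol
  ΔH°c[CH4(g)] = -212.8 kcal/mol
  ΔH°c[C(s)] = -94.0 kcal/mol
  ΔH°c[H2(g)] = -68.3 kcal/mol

Using ΔH = Σ nΔHc°(reactants) − Σ nΔHc°(products):
= [5·(-94.0) + 3·(-68.3) + 1·(-212.8)] − [1·(-372.8) + 2·(-310.6)]
= 106.3 kcal/mol

ΔH° = 106.3 kcal/mol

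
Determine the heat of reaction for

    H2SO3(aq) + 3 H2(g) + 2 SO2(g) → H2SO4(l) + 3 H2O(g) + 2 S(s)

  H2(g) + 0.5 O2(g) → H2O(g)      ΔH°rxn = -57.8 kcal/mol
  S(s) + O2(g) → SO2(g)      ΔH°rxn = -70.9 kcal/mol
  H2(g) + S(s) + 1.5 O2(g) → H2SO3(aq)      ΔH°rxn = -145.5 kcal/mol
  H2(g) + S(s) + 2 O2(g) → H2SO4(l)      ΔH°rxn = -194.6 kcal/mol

equation 1 × 3 (scale by 3 for the 3 H2O(g)): (3)·(-57.8) = -173.4 kcal/mol
equation 2 reversed and × 2 (reverse to put SO2(g) on the reactant side; ×2 to match 2 SO2(g) in the target): (-2)·(-70.9) = +141.8 kcal/mol
equation 3 reversed (reverse to put H2SO3(aq) on the reactant side): +145.5 kcal/mol
equation 4 as written (H2SO4(l) already on the product side): -194.6 kcal/mol
Summing the manipulated equations, ΔH°rxn = (-173.4) + (+141.8) + (+145.5) + (-194.6) = -80.7 kcal/mol

ΔH°rxn = -80.7 kcal/mol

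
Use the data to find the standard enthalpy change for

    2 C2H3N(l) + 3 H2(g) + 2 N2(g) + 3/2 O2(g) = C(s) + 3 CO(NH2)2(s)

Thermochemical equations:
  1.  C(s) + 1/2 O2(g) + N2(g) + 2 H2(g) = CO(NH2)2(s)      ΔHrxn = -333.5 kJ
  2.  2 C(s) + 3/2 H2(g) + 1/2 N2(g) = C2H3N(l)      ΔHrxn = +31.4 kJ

ΔHrxn = -1063.3 kJ

eq. 1 × 3 (scale by 3 for the 3 CO(NH2)2(s)): (3)·(-333.5) = -1000.5 kJ
eq. 2 reversed and × 2 (reverse to put C2H3N(l) on the reactant side; ×2 to match 2 C2H3N(l) in the target): (-2)·(+31.4) = -62.8 kJ
Summing the manipulated equations, ΔHrxn = (3)·(-333.5) + (-2)·(+31.4) = -1063.3 kJ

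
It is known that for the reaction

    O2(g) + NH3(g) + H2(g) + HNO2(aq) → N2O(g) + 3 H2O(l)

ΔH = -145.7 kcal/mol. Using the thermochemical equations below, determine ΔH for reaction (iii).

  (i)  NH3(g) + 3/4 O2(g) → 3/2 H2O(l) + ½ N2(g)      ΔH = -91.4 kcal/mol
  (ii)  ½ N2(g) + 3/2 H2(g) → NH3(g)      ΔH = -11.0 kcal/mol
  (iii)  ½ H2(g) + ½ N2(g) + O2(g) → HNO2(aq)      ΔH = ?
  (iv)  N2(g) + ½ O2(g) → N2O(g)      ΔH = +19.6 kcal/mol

ΔH = -28.5 kcal/mol

(i) × 2 (×2 to match 3 H2O(l) in the target): (2)·(-91.4) = -182.8 kcal/mol
(ii) as written: -11.0 kcal/mol
(iii) reversed (HNO2(aq) must end up as a reactant): contributes −x
(iv) as written (N2O(g) already on the product side): +19.6 kcal/mol
-145.7 = (-182.8) + (-11.0) + (+19.6) − x
x = (-145.7 − (-174.2)) / (-1) = -28.5 kcal/mol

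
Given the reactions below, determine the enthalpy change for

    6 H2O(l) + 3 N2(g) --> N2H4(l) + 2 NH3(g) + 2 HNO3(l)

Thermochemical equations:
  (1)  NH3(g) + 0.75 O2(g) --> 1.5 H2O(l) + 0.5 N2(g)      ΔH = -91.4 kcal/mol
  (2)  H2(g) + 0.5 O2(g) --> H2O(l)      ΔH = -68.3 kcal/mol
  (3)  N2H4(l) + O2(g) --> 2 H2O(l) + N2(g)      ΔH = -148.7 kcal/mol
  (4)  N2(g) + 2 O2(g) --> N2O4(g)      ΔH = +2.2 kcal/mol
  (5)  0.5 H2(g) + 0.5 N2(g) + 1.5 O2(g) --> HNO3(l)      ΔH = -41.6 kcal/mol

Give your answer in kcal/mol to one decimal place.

(1) reversed and × 2: (-2)·(-91.4) = +182.8 kcal/mol
(2) reversed: +68.3 kcal/mol
(3) reversed: +148.7 kcal/mol
(4): not needed.
(5) × 2: (2)·(-41.6) = -83.2 kcal/mol
ΔH = (-2)·(-91.4) + (-1)·(-68.3) + (-1)·(-148.7) + (2)·(-41.6) = 316.6 kcal/mol

ΔH = 316.6 kcal/mol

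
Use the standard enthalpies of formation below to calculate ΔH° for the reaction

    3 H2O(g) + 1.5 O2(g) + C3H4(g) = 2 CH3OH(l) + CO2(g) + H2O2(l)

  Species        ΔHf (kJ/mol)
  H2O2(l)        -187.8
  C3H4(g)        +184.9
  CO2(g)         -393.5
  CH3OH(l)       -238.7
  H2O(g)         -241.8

ΔH° = -518.2 kJ/mol

ΔH°rxn = Σ nΔHf°(products) − Σ nΔHf°(reactants).
Products: 2·(-238.7) + 1·(-393.5) + 1·(-187.8) = -1058.7
Reactants: 3·(-241.8) + 3/2·(+0.0) + 1·(+184.9) = -540.5
ΔH° = (-1058.7) − (-540.5) = -518.2 kJ/mol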